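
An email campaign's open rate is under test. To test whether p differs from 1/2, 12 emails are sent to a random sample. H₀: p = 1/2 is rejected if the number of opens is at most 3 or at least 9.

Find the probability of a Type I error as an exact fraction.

The significance level is the null-hypothesis probability of the rejection region {≤3} ∪ {≥9}.
By symmetry, α = 2·P(X ≤ 3) = 2·(1 + 12 + 66 + 220)/4096 = 598/4096 = 299/2048.

299/2048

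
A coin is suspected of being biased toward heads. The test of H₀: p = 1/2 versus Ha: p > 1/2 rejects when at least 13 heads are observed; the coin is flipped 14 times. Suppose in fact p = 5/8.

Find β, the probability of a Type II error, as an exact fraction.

Under the alternative p = 5/8, S ~ Binomial(14, 5/8); β is the probability the test does not reject, P(S < 13).
Adding the binomial probabilities P(S=0)+…+P(S=12) at p = 5/8 gives 4340673464229/4398046511104.

4340673464229/4398046511104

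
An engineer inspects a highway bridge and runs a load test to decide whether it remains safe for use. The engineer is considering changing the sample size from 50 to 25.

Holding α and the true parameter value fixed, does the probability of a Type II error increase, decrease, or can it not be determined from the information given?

Reducing n widens both sampling distributions, so the test has less ability to distinguish Ha from H₀.

It increases.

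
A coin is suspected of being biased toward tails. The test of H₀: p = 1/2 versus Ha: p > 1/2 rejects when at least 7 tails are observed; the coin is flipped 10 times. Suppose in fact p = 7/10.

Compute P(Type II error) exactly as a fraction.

A Type II error is failing to reject when Ha holds: with p = 7/10, β = P(Y ≤ 6).
Adding the binomial probabilities P(Y=0)+…+P(Y=6) at p = 7/10 gives 218993301/625000000.

218993301/625000000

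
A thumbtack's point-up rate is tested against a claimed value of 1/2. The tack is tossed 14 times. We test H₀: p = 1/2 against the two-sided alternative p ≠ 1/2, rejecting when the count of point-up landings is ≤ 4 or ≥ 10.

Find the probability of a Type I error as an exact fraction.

The significance level is the null-hypothesis probability of the rejection region {≤4} ∪ {≥10}.
Each tail has probability (1 + 14 + 91 + 364 + 1001)/16384; doubling gives α = 2942/16384 = 1471/8192.

1471/8192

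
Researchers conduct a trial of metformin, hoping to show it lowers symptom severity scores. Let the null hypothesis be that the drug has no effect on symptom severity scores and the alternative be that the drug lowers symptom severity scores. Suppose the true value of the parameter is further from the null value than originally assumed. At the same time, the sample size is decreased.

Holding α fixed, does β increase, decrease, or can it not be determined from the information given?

Cannot be determined from the information given.

The first change alone would make β decrease; the second alone would make β increase. Which effect dominates depends on the magnitudes, which are not given.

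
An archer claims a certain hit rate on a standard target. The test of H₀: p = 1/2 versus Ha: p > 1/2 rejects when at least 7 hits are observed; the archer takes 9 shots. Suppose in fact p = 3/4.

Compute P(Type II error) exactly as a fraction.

13085/32768

A Type II error is failing to reject when Ha holds: with p = 3/4, β = P(K ≤ 6).
Summing C(9,j)·(3/4)^j·(1/4)^{9-j} for j = 0..6 gives 13085/32768.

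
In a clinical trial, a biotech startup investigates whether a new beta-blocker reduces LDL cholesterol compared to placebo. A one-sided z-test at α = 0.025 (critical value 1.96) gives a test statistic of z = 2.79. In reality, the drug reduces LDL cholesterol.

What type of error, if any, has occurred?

The conventional null hypothesis is that the drug has no effect on LDL cholesterol.
Since z = 2.79 > z* = 1.96, H₀ is rejected.
H₀ is false (actually the drug reduces LDL cholesterol).
The decision matches the true state — no error.

Neither — the decision is correct.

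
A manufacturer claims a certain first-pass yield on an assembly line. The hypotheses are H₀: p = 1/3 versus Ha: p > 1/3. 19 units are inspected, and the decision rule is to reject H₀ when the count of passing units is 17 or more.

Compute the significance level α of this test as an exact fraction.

α = P(reject H₀ | H₀ true) = P(K ≥ 17 | p = 1/3), with K ~ Binomial(19, 1/3).
Summing C(19,j)(1/3)^j(2/3)^{19−j} for j = 17,…,19 gives 241/387420489.

241/387420489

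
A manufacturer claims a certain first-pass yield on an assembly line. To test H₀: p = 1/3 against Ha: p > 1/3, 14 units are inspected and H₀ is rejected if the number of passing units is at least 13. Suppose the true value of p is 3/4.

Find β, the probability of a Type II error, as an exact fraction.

241331965/268435456

A Type II error is failing to reject when Ha holds: with p = 3/4, β = P(S ≤ 12).
Summing C(14,j)·(3/4)^j·(1/4)^{14-j} for j = 0..12 gives 241331965/268435456.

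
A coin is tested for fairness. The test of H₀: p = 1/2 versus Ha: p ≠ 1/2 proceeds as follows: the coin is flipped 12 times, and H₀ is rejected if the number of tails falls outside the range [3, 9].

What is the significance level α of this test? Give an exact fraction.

Under H₀, X ~ Binomial(12, 1/2); α is the probability of landing in either tail, P(X ≤ 2) + P(X ≥ 10).
By symmetry, α = 2·P(X ≤ 2) = 2·(1 + 12 + 66)/4096 = 158/4096 = 79/2048.

79/2048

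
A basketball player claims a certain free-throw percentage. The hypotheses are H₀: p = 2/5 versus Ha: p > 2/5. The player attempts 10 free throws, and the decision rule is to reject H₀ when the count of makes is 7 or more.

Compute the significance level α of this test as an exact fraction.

534784/9765625

Under H₀, Y ~ Binomial(10, 2/5), and α = P(Y ≥ 7).
Summing C(10,j)(2/5)^j(3/5)^{10−j} for j = 7,…,10 gives 534784/9765625.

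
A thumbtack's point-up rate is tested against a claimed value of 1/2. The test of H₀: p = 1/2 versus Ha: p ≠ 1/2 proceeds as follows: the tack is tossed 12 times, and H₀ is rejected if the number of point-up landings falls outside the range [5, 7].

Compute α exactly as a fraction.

Under H₀, K ~ Binomial(12, 1/2); α is the probability of landing in either tail, P(K ≤ 4) + P(K ≥ 8).
The two tails are symmetric, so α = 2·(1 + 12 + 66 + 220 + 495)/2^12 = 1588/4096 = 397/1024.

397/1024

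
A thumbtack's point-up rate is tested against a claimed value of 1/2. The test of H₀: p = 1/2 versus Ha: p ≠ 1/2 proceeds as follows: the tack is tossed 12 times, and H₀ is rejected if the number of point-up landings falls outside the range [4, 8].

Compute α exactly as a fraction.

299/2048

The significance level is the null-hypothesis probability of the rejection region {≤3} ∪ {≥9}.
The two tails are symmetric, so α = 2·(1 + 12 + 66 + 220)/2^12 = 598/4096 = 299/2048.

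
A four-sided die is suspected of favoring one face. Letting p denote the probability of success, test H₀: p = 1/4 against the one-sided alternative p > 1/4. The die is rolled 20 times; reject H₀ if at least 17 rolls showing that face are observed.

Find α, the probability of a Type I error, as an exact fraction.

32551/1099511627776

Under H₀, S ~ Binomial(20, 1/4), and α = P(S ≥ 17).
Summing C(20,j)(1/4)^j(3/4)^{20−j} for j = 17,…,20 gives 32551/1099511627776.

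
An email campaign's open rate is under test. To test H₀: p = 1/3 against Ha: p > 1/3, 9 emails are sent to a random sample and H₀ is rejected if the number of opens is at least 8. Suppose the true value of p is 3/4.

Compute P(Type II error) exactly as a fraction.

β = P(fail to reject H₀ | Ha true) = P(Y ≤ 7 | p = 3/4), Y ~ Binomial(9, 3/4).
Adding the binomial probabilities P(Y=0)+…+P(Y=7) at p = 3/4 gives 45853/65536.

45853/65536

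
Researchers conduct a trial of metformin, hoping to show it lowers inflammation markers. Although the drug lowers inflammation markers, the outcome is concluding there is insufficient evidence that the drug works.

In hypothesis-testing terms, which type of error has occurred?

Type II error

The null hypothesis here is that the drug has no effect on inflammation markers.
'Concluding there is insufficient evidence that the drug works' corresponds to failing to reject H₀.
H₀ was not rejected but H₀ is false — a Type II error (false negative).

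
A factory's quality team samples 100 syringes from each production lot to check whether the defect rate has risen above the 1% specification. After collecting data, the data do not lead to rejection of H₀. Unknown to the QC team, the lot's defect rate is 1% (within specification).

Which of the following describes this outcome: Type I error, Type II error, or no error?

Neither — the decision is correct.

The conventional null hypothesis here is that the lot's defect rate is 1% (within specification).
The test retained a true H₀ — the decision matches the true state.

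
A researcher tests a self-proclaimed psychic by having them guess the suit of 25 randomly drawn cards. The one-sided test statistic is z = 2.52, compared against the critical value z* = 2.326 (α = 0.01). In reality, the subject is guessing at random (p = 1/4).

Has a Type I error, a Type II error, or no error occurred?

Type I error

The conventional null hypothesis is that the subject is guessing at random (p = 1/4).
Since z = 2.52 > z* = 2.326, H₀ is rejected.
H₀ is true (actually the subject is guessing at random (p = 1/4)).
Rejecting a true H₀ is a Type I error.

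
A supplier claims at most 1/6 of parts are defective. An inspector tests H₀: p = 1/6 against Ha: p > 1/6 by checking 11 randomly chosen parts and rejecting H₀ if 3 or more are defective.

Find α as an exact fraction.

α = P(reject H₀ | H₀ true) = P(Y ≥ 3 | p = 1/6), Y ~ Binomial(11, 1/6).
Computing the lower-tail complement: 1 − 9765625/13436928 = 3671303/13436928.

3671303/13436928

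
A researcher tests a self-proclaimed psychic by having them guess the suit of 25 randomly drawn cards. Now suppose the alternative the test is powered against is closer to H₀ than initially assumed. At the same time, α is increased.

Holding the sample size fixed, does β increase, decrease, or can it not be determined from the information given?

Cannot be determined from the information given.

The first change alone would make β increase; the second alone would make β decrease. Which effect dominates depends on the magnitudes, which are not given.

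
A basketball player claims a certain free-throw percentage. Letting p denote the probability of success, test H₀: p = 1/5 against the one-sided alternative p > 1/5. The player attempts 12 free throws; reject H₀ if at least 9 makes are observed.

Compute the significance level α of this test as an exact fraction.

3037/48828125

The Type I error probability is α = P(Y ≥ 9) computed under H₀, where Y ~ Binomial(12, 1/5).
P(Y ≥ 9) = Σ_{j=9}^{12} C(12,j)·(1/5)^j·(4/5)^{12-j} = 3037/48828125.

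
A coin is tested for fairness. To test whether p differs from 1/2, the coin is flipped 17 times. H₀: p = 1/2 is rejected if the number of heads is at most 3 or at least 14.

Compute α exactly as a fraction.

The significance level is the null-hypothesis probability of the rejection region {≤3} ∪ {≥14}.
Each tail has probability (1 + 17 + 136 + 680)/131072; doubling gives α = 1668/131072 = 417/32768.

417/32768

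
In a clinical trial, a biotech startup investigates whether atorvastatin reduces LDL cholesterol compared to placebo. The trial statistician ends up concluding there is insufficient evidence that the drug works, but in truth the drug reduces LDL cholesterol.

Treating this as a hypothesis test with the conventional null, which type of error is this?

The null hypothesis here is that the drug has no effect on LDL cholesterol.
'Concluding there is insufficient evidence that the drug works' corresponds to failing to reject H₀.
H₀ was not rejected but H₀ is false — a Type II error (false negative).

Type II error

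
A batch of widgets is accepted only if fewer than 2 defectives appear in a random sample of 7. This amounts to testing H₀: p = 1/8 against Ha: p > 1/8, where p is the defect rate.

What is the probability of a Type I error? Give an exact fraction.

225033/1048576

The significance level is the probability, assuming p = 1/8, of seeing 2 or more defectives in 7 draws.
Computing the lower-tail complement: 1 − 823543/1048576 = 225033/1048576.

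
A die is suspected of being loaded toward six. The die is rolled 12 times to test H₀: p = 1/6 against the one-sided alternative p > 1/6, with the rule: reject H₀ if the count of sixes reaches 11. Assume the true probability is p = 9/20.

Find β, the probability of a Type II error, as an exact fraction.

4091575270595131/4096000000000000

Under the alternative p = 9/20, X ~ Binomial(12, 9/20); β is the probability the test does not reject, P(X < 11).
Equivalently, β = 1 − P(X ≥ 11) = 4091575270595131/4096000000000000.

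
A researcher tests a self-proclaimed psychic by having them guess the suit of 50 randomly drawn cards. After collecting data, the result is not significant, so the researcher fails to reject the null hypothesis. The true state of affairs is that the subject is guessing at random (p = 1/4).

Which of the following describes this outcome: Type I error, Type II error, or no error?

No error — this is a correct decision.

The conventional null hypothesis here is that the subject is guessing at random (p = 1/4).
The test retained a true H₀ — the decision matches the true state.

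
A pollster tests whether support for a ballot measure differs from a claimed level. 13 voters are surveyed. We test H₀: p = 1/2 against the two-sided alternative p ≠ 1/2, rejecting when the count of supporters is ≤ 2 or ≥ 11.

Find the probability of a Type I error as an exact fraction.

23/1024

The significance level is the null-hypothesis probability of the rejection region {≤2} ∪ {≥11}.
By symmetry, α = 2·P(X ≤ 2) = 2·(1 + 13 + 78)/8192 = 184/8192 = 23/1024.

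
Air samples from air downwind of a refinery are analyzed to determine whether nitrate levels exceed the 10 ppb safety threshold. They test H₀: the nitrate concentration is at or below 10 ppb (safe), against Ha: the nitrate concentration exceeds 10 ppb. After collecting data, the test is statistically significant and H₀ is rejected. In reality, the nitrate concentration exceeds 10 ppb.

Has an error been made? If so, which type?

Neither — the decision is correct.

The test rejected a false H₀ — the decision matches the true state.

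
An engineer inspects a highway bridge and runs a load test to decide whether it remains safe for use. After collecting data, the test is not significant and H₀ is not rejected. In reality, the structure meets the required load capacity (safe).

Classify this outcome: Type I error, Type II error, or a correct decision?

The conventional null hypothesis here is that the structure meets the required load capacity (safe).
The test retained a true H₀ — the decision matches the true state.

No error (correct decision).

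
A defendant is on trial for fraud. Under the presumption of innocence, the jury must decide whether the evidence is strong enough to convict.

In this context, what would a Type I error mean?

With the conventional null hypothesis that the defendant is innocent:
A Type I error is rejecting H₀ when H₀ is true.
Here that means convicting the defendant when actually the defendant is innocent.

A Type I error would mean concluding that the defendant is guilty when in fact the defendant is innocent.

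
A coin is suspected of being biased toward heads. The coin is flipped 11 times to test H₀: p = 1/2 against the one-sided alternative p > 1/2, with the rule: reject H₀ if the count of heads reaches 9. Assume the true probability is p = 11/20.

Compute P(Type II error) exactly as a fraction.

A Type II error is failing to reject when Ha holds: with p = 11/20, β = P(K ≤ 8).
Equivalently, β = 1 − P(K ≥ 9) = 38288445266097/40960000000000.

38288445266097/40960000000000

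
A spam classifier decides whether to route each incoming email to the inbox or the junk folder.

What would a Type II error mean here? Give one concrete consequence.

A Type II error would mean concluding that the message is legitimate (not spam) (or at least failing to establish that the message is spam) when in fact the message is spam. Consequence: spam reaches the user's inbox.

With the conventional null hypothesis that the message is legitimate (not spam):
A Type II error is failing to reject H₀ when H₀ is false.
Here that means delivering the message to the inbox when actually the message is spam.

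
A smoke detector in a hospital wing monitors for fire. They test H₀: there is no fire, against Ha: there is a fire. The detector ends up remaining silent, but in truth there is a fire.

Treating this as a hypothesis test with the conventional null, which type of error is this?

'Remaining silent' corresponds to failing to reject H₀.
H₀ was not rejected but H₀ is false — a Type II error (false negative).

Type II error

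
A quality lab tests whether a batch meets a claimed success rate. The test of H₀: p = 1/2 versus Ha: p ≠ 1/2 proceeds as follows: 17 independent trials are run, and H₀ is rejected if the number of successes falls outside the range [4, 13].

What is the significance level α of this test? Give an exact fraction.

α = P(S ≤ 3 or S ≥ 14 | p = 1/2), S ~ Binomial(17, 1/2).
By symmetry, α = 2·P(S ≤ 3) = 2·(1 + 17 + 136 + 680)/131072 = 1668/131072 = 417/32768.

417/32768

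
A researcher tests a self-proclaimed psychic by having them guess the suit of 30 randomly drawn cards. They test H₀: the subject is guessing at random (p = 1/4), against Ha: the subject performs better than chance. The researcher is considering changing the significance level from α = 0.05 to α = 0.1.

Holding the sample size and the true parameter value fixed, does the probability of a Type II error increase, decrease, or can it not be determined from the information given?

It decreases.

Relaxing α lowers the evidence threshold; under Ha, outcomes that previously fell short now trigger rejection.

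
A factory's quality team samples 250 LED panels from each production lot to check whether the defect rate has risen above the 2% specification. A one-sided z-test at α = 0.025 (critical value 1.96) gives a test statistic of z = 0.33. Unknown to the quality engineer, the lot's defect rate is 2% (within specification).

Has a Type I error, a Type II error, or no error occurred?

The conventional null hypothesis is that the lot's defect rate is 2% (within specification).
Since z = 0.33 ≤ z* = 1.96, H₀ is not rejected.
H₀ is true (actually the lot's defect rate is 2% (within specification)).
The decision matches the true state — no error.

Neither — the decision is correct.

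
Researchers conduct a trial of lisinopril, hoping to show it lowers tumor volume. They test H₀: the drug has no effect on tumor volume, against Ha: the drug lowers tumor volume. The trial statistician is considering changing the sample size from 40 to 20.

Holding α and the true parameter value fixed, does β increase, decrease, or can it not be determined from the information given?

A smaller sample increases the standard error, so the sampling distributions under H₀ and Ha overlap more.

It increases.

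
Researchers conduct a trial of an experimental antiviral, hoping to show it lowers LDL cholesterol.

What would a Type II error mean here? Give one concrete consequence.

With the conventional null hypothesis that the drug has no effect on LDL cholesterol:
A Type II error is failing to reject H₀ when H₀ is false.
Here that means concluding there is insufficient evidence that the drug works when actually the drug lowers LDL cholesterol.

A Type II error would mean concluding that the drug has no effect on LDL cholesterol (or at least failing to establish that the drug lowers LDL cholesterol) when in fact the drug lowers LDL cholesterol. Consequence: the development investment is written off despite the drug actually working.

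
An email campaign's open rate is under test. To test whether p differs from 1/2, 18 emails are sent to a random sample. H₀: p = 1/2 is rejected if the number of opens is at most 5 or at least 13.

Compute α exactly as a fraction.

1577/16384

The significance level is the null-hypothesis probability of the rejection region {≤5} ∪ {≥13}.
By symmetry, α = 2·P(Y ≤ 5) = 2·(1 + 18 + 153 + 816 + 3060 + 8568)/262144 = 25232/262144 = 1577/16384.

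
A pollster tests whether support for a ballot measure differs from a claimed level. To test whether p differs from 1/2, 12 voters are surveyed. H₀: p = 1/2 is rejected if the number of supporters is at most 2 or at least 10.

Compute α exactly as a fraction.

The significance level is the null-hypothesis probability of the rejection region {≤2} ∪ {≥10}.
Each tail has probability (1 + 12 + 66)/4096; doubling gives α = 158/4096 = 79/2048.

79/2048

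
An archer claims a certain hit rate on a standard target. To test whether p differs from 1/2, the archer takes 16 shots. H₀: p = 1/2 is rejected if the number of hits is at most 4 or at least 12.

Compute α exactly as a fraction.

α = P(X ≤ 4 or X ≥ 12 | p = 1/2), X ~ Binomial(16, 1/2).
The two tails are symmetric, so α = 2·(1 + 16 + 120 + 560 + 1820)/2^16 = 5034/65536 = 2517/32768.

2517/32768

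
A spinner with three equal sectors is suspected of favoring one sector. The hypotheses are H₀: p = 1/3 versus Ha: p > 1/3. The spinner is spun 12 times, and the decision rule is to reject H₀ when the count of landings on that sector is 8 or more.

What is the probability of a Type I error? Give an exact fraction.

3323/177147

The Type I error probability is α = P(S ≥ 8) computed under H₀, where S ~ Binomial(12, 1/3).
Summing C(12,j)(1/3)^j(2/3)^{12−j} for j = 8,…,12 gives 3323/177147.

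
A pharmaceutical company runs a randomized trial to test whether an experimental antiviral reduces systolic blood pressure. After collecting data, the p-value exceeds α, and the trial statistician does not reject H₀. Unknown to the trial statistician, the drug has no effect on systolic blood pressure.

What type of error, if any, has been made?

The conventional null hypothesis here is that the drug has no effect on systolic blood pressure.
The test retained a true H₀ — the decision matches the true state.

No error (correct decision).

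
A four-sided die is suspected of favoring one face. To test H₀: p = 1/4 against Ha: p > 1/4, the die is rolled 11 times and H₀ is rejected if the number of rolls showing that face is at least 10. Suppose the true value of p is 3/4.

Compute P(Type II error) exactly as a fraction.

β = P(fail to reject H₀ | Ha true) = P(X ≤ 9 | p = 3/4), X ~ Binomial(11, 3/4).
Equivalently, β = 1 − P(X ≥ 10) = 1683809/2097152.

1683809/2097152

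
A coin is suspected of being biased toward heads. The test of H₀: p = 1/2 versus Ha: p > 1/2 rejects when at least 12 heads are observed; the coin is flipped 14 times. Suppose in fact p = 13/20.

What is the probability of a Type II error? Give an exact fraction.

β = P(fail to reject H₀ | Ha true) = P(Y ≤ 11 | p = 13/20), Y ~ Binomial(14, 13/20).
Summing C(14,j)·(13/20)^j·(7/20)^{14-j} for j = 0..11 gives 750447350803558569/819200000000000000.

750447350803558569/819200000000000000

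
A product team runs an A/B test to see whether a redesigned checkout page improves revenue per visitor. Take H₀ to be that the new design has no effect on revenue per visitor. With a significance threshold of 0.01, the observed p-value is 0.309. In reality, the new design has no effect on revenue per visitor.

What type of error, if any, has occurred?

Neither — the decision is correct.

Since p = 0.309 ≥ α = 0.01, H₀ is not rejected.
H₀ is true (actually the new design has no effect on revenue per visitor).
The decision matches the true state — no error.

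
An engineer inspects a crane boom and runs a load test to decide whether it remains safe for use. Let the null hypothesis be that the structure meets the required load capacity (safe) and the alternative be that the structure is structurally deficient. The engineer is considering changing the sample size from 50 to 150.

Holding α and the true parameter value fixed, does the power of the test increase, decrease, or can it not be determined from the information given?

A larger sample reduces the standard error, pulling the sampling distribution under Ha further from the non-rejection region.
Since power = 1 − β and β decreases, power increases.

It increases.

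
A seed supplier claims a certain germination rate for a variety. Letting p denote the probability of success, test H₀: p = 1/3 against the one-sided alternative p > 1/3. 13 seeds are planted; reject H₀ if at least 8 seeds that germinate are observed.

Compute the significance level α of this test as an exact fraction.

Under H₀, X ~ Binomial(13, 1/3), and α = P(X ≥ 8).
Adding the binomial terms for j = 8 through 13 with p = 1/3 yields 6139/177147.

6139/177147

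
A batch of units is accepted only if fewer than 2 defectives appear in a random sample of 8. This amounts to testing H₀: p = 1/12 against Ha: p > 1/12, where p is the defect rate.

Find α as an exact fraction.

The significance level is the probability, assuming p = 1/12, of seeing 2 or more defectives in 8 draws.
α = 1 − P(Y ≤ 1) = 1 − 370256249/429981696 = 59725447/429981696.

59725447/429981696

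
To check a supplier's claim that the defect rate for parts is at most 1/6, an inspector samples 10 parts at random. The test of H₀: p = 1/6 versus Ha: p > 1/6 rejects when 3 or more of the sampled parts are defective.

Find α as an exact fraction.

α = P(reject H₀ | H₀ true) = P(X ≥ 3 | p = 1/6), X ~ Binomial(10, 1/6).
Computing the lower-tail complement: 1 − 1953125/2519424 = 566299/2519424.

566299/2519424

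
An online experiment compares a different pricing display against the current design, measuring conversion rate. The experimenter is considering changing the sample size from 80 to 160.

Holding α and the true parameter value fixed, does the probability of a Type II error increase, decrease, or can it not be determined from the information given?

It decreases.

More data shrinks sampling variability; the test statistic under Ha concentrates further from the null value, making rejection more likely.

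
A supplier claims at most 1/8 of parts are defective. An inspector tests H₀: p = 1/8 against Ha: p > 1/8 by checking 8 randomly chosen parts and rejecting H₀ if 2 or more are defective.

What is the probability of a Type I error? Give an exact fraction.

4424071/16777216

α = P(reject H₀ | H₀ true) = P(S ≥ 2 | p = 1/8), S ~ Binomial(8, 1/8).
α = 1 − P(S ≤ 1) = 1 − 12353145/16777216 = 4424071/16777216.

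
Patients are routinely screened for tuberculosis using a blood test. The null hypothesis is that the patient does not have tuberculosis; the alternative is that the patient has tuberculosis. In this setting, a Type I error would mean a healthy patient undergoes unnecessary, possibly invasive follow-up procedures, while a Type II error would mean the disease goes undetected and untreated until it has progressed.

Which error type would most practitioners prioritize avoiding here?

Type II error

The Type II consequence (the disease goes undetected and untreated until it has progressed) is more severe than the Type I consequence (a healthy patient undergoes unnecessary, possibly invasive follow-up procedures).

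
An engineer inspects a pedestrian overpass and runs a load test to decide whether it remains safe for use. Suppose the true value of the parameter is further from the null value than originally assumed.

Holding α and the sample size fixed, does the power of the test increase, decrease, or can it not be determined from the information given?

It increases.

A larger true effect moves the Ha sampling distribution further from the H₀ critical value, making rejection more likely when Ha is true.
Since power = 1 − β and β decreases, power increases.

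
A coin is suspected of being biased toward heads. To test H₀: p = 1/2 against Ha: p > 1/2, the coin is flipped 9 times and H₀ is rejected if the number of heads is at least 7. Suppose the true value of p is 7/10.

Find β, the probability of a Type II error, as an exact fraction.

268584417/500000000

β = P(fail to reject H₀ | Ha true) = P(K ≤ 6 | p = 7/10), K ~ Binomial(9, 7/10).
Equivalently, β = 1 − P(K ≥ 7) = 268584417/500000000.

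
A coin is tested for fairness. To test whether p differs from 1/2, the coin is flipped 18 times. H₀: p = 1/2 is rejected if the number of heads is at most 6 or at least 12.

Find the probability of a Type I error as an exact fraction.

7795/32768

Under H₀, K ~ Binomial(18, 1/2); α is the probability of landing in either tail, P(K ≤ 6) + P(K ≥ 12).
The two tails are symmetric, so α = 2·(1 + 18 + 153 + 816 + 3060 + 8568 + 18564)/2^18 = 62360/262144 = 7795/32768.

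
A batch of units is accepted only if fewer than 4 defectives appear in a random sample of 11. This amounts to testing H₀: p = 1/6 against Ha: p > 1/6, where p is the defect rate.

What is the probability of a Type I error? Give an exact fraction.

α = P(reject H₀ | H₀ true) = P(X ≥ 4 | p = 1/6), X ~ Binomial(11, 1/6).
Via the complement, α = 1 − Σ_{j=0}^{3} C(11,j)(1/6)^j(5/6)^{11-j} = 1444669/15116544.

1444669/15116544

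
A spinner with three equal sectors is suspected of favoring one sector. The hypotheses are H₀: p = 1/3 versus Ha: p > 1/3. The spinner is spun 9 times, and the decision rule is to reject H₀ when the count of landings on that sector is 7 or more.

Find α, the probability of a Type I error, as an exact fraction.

α = P(reject H₀ | H₀ true) = P(K ≥ 7 | p = 1/3), with K ~ Binomial(9, 1/3).
Adding the binomial terms for j = 7 through 9 with p = 1/3 yields 163/19683.

163/19683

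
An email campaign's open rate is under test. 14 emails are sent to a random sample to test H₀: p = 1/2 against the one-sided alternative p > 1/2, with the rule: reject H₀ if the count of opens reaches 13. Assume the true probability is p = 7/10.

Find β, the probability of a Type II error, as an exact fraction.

Under the alternative p = 7/10, S ~ Binomial(14, 7/10); β is the probability the test does not reject, P(S < 13).
Summing C(14,j)·(7/10)^j·(3/10)^{14-j} for j = 0..12 gives 95252438490057/100000000000000.

95252438490057/100000000000000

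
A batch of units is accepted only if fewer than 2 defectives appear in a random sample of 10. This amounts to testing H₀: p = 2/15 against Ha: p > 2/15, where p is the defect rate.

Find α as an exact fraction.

75567303772/192216796875

α = P(reject H₀ | H₀ true) = P(X ≥ 2 | p = 2/15), X ~ Binomial(10, 2/15).
Via the complement, α = 1 − Σ_{j=0}^{1} C(10,j)(2/15)^j(13/15)^{10-j} = 75567303772/192216796875.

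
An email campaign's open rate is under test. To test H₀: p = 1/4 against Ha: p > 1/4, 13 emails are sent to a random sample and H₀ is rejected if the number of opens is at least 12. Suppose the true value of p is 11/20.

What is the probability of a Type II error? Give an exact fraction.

β = P(fail to reject H₀ | Ha true) = P(Y ≤ 11 | p = 11/20), Y ~ Binomial(13, 11/20).
Adding the binomial probabilities P(Y=0)+…+P(Y=11) at p = 11/20 gives 636861571623279/640000000000000.

636861571623279/640000000000000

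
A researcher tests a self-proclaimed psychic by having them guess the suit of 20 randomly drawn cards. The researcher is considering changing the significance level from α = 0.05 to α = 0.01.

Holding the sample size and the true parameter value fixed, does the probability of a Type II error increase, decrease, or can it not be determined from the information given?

It increases.

Lowering α raises the bar for rejection; under Ha, the test now fails to reject on outcomes it previously would have rejected.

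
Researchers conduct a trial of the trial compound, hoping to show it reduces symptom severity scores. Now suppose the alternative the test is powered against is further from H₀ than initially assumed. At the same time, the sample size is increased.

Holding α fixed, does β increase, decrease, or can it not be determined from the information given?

A larger true effect moves the Ha sampling distribution further from the H₀ critical value, making rejection more likely when Ha is true. Increasing n separates the H₀ and Ha sampling distributions, so under Ha fewer outcomes land in the acceptance region. Both changes push β in the same direction.

It decreases.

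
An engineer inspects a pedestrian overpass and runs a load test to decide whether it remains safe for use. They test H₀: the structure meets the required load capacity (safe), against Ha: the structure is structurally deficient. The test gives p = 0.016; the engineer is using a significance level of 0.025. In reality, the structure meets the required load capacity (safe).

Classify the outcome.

Type I error

Since p = 0.016 < α = 0.025, H₀ is rejected.
H₀ is true (actually the structure meets the required load capacity (safe)).
Rejecting a true H₀ is a Type I error.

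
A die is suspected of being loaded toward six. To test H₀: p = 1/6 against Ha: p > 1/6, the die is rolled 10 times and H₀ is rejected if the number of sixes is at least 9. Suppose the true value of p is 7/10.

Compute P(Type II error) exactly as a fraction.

8506916541/10000000000

Under the alternative p = 7/10, S ~ Binomial(10, 7/10); β is the probability the test does not reject, P(S < 9).
Summing C(10,j)·(7/10)^j·(3/10)^{10-j} for j = 0..8 gives 8506916541/10000000000.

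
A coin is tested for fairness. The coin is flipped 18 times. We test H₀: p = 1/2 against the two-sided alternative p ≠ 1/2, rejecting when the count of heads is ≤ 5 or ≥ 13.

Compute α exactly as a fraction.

α = P(S ≤ 5 or S ≥ 13 | p = 1/2), S ~ Binomial(18, 1/2).
Each tail has probability (1 + 18 + 153 + 816 + 3060 + 8568)/262144; doubling gives α = 25232/262144 = 1577/16384.

1577/16384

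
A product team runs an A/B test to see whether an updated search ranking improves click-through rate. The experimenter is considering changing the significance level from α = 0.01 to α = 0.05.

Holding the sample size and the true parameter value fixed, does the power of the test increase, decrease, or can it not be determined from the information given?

Relaxing α lowers the evidence threshold; under Ha, outcomes that previously fell short now trigger rejection.
Since power = 1 − β and β decreases, power increases.

It increases.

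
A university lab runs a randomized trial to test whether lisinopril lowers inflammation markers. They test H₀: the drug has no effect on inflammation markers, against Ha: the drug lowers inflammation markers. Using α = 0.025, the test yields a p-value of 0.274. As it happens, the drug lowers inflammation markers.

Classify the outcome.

Type II error

Since p = 0.274 ≥ α = 0.025, H₀ is not rejected.
H₀ is false (actually the drug lowers inflammation markers).
Failing to reject a false H₀ is a Type II error.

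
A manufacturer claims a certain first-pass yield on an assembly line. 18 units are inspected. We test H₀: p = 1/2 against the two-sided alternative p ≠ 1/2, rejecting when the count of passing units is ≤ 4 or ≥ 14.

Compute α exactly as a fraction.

253/8192

α = P(X ≤ 4 or X ≥ 14 | p = 1/2), X ~ Binomial(18, 1/2).
The two tails are symmetric, so α = 2·(1 + 18 + 153 + 816 + 3060)/2^18 = 8096/262144 = 253/8192.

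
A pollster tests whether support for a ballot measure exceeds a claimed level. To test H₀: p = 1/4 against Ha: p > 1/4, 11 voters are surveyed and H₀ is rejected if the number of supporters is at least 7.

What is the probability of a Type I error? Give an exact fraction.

Under H₀, S ~ Binomial(11, 1/4), and α = P(S ≥ 7).
Adding the binomial terms for j = 7 through 11 with p = 1/4 yields 15857/2097152.

15857/2097152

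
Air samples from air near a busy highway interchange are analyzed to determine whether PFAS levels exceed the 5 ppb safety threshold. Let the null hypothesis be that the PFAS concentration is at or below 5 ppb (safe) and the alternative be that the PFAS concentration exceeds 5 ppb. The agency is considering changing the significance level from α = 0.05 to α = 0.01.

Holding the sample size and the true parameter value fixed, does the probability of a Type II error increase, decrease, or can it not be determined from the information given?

Tightening α shrinks the rejection region. When Ha holds, fewer sample outcomes clear the stricter threshold, so more fall in the acceptance region.

It increases.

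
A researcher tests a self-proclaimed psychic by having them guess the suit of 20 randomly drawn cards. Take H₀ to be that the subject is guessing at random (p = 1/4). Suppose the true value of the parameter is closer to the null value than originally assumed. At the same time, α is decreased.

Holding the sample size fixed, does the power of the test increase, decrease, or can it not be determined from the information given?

A smaller departure from H₀ means the test statistic under Ha is distributed closer to where it would be under H₀; rejection becomes less likely. A smaller α moves the rejection region further into the tail. With the alternative true, more outcomes now fall outside the rejection region, so failing to reject becomes more likely. Both changes push β in the same direction.
Since power = 1 − β and β increases, power decreases.

It decreases.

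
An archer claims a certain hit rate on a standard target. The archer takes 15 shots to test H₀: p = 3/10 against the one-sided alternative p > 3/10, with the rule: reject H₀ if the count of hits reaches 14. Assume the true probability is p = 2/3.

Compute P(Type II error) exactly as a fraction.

14070379/14348907

β = P(fail to reject H₀ | Ha true) = P(K ≤ 13 | p = 2/3), K ~ Binomial(15, 2/3).
Equivalently, β = 1 − P(K ≥ 14) = 14070379/14348907.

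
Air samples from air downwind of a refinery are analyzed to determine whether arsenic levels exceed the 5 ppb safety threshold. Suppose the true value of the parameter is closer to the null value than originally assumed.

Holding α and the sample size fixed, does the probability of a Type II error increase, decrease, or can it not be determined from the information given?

A smaller true effect puts the Ha sampling distribution closer to H₀, so more of it falls in the non-rejection region.

It increases.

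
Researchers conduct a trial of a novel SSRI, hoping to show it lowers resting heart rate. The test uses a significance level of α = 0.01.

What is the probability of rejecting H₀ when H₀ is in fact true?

0.01

The significance level α is, by definition, the probability of a Type I error — P(reject H₀ | H₀ true).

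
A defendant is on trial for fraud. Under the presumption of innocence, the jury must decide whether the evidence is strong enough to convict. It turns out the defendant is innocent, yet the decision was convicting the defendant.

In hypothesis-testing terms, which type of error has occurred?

Type I error

The null hypothesis here is that the defendant is innocent.
'Convicting the defendant' corresponds to rejecting H₀.
H₀ was rejected but H₀ is true — a Type I error (false positive).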